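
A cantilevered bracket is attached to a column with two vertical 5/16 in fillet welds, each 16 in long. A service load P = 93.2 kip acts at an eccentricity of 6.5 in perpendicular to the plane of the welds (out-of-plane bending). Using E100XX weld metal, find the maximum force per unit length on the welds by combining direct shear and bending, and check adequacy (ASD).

f_max ≈ 7.67 kip/in; NOT adequate

E100XX → F_EXX = 100 ksi.
L_w = 2 × 16 = 32 in; section modulus (unit throat) S = 2 × L²/6 = 85.33 in².
Direct shear f_v = P/L_w = 93.2/32 = 2.913 kip/in.
Moment M = P × e = 93.2 × 6.5 = 605.8 kip·in; bending f_b = M/S = 7.099 kip/in.
f_max = √(f_v² + f_b²) = √(2.913² + 7.099²) = 7.673 kip/in.
r_n/Ω = (1/2.0) × 0.6 × 100 × (0.707 × 0.3125) = 6.628 kip/in → NOT adequate.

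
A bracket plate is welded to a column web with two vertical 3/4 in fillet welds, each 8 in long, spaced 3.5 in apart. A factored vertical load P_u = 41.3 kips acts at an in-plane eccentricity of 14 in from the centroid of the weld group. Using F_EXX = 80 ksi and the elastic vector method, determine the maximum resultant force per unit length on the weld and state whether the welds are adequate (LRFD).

Total weld length L_w = 16 in. Treat welds as unit-width lines.
Polar moment about centroid: J = 2[d³/12 + d(b/2)²] = 2[8³/12 + 8×1.75²] = 134.3 in³.
Direct shear f_v = P/L_w = 41.3 / 16 = 2.581 kip/in (vertical).
Torsion M = P·e = 41.3 × 14 = 578.2 kip·in.
Critical point at (x, y) = (1.75, 4) from centroid. f_tx = M·y/J = 17.22 kip/in; f_ty = M·x/J = 7.532 kip/in.
Resultant f_max = √[f_tx² + (f_v + f_ty)²] = √[17.22² + (2.581 + 7.532)²] = 19.97 kip/in.
Capacity per unit length: φr_n = 0.75 × 0.6 × 80 × (0.707 × 0.75) = 19.09 kip/in.
19.97 > 19.09 → NOT adequate.

f_max ≈ 20 kip/in; NOT adequate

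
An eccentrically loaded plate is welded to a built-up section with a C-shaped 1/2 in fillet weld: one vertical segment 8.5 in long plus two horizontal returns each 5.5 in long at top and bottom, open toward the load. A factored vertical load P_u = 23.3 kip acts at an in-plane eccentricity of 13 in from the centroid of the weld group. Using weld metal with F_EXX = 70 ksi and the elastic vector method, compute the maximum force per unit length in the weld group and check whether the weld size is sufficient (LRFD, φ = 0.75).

f_max ≈ 6.47 kip/in; adequate

Total weld length L_w = 19.5 in. Treat welds as unit-width lines.
Centroid: x̄ = 2×5.5×2.75 / 19.5 = 1.551 in from the vertical weld.
Polar moment about centroid: J = I_x + I_y = [8.5³/12 + 2×5.5×4.25²] + [8.5×1.551² + 2(5.5³/12 + 5.5×1.199²)] = 313.9 in³.
Direct shear f_v = P/L_w = 23.3 / 19.5 = 1.195 kip/in (vertical).
Torsion M = P·e = 23.3 × 13 = 302.9 kip·in.
Critical point at (x, y) = (3.949, 4.25) from centroid. f_tx = M·y/J = 4.102 kip/in; f_ty = M·x/J = 3.811 kip/in.
Resultant f_max = √[f_tx² + (f_v + f_ty)²] = √[4.102² + (1.195 + 3.811)²] = 6.472 kip/in.
Capacity per unit length: φr_n = 0.75 × 0.6 × 70 × (0.707 × 0.5) = 11.14 kip/in.
6.472 ≤ 11.14 → adequate.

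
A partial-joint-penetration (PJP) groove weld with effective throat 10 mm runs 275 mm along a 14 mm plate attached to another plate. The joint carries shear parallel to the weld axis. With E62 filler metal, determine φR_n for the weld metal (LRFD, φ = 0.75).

E62XX → F_EXX = 620 MPa.
Effective throat (given) t_e = 10 mm.
A_we = 10 × 275 = 2750 mm².
F_nw = 0.6 F_EXX = 372 MPa.
φR_n = 0.75 × 372 × 2750 × 10⁻³ = 767.2 kN.

φR_n ≈ 767 kN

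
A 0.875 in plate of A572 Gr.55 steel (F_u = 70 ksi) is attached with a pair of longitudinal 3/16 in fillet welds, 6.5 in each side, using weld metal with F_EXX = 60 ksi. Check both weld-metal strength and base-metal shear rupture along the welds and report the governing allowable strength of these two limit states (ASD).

t_e = 0.707 × 0.1875 = 0.1326 in; L = 13 in.
Weld metal: R_n/Ω = (1/2.0) × 0.6 × 60 × 0.1326 × 13 = 31.02 kips.
Base metal (shear rupture): R_n/Ω = (1/2.0) × 0.6 × 70 × 0.875 × 13 = 238.9 kips.
Governing: weld metal.

R_n/Ω ≈ 31 kips (weld metal governs)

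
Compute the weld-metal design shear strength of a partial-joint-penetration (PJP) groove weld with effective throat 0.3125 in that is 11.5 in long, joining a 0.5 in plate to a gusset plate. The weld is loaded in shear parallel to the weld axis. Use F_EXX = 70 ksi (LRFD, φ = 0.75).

φR_n ≈ 113 kip

Effective throat (given) t_e = 0.3125 in.
A_we = 0.3125 × 11.5 = 3.594 in².
F_nw = 0.6 F_EXX = 42 ksi.
φR_n = 0.75 × 42 × 3.594 = 113.2 kip.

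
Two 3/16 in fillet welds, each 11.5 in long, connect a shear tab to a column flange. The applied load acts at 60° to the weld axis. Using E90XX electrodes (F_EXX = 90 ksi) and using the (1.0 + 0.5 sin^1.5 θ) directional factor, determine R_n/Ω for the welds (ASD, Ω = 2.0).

t_e = 0.707 × 0.1875 = 0.1326 in; A_we = 0.1326 × 23 = 3.049 in².
Directional factor: 1.0 + 0.5 sin^1.5(60°) = 1.403.
F_nw = 0.6 × 90 × 1.403 = 75.76 ksi.
R_n/Ω = (75.76 × 3.049) / 2.0 = 115.5 kip.

R_n/Ω ≈ 115 kip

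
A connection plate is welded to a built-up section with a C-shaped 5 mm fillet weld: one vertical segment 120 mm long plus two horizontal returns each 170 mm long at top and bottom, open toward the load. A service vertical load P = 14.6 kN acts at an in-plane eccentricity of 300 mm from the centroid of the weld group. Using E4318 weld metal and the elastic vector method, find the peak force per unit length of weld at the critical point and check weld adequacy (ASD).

f_max ≈ 219 N/mm; adequate

E43XX → F_EXX = 430 MPa.
Total weld length L_w = 460 mm. Treat welds as unit-width lines.
Centroid: x̄ = 2×170×85 / 460 = 62.83 mm from the vertical weld.
Polar moment about centroid: J = I_x + I_y = [120³/12 + 2×170×60²] + [120×62.83² + 2(170³/12 + 170×22.17²)] = 2828000 mm³.
Direct shear f_v = P/L_w = 14.6×10³ / 460 = 31.74 N/mm (vertical).
Torsion M = P·e = 14.6×10³ × 300 = 4380000 N·mm.
Critical point at (x, y) = (107.2, 60) from centroid. f_tx = M·y/J = 92.94 N/mm; f_ty = M·x/J = 166 N/mm.
Resultant f_max = √[f_tx² + (f_v + f_ty)²] = √[92.94² + (31.74 + 166)²] = 218.5 N/mm.
Capacity per unit length: r_n/Ω = (1/2.0) × 0.6 × 430 × (0.707 × 5) = 456 N/mm.
218.5 ≤ 456 → adequate.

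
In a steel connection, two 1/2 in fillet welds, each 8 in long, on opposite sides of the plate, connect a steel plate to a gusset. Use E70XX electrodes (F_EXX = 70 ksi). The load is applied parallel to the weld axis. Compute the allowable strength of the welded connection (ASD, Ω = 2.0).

R_n/Ω ≈ 119 kips

Effective throat t_e = 0.707 × 0.5 = 0.3535 in.
Total length L = 16 in; A_we = 0.3535 × 16 = 5.656 in².
F_nw = 0.6 F_EXX = 0.6 × 70 = 42 ksi.
R_n = 42 × 5.656 = 237.6 kips; R_n/Ω = 237.6/2.0 = 118.8 kips.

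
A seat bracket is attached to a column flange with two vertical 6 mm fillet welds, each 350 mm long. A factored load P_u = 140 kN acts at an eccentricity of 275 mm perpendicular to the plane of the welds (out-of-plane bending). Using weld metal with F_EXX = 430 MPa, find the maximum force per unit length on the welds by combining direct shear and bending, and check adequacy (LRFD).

L_w = 2 × 350 = 700 mm; section modulus (unit throat) S = 2 × L²/6 = 40830 mm².
Direct shear f_v = P/L_w = 140×10³/700 = 200 N/mm.
Moment M = P × e = 140×10³ × 275 = 38500000 N·mm; bending f_b = M/S = 942.9 N/mm.
f_max = √(f_v² + f_b²) = √(200² + 942.9²) = 963.8 N/mm.
φr_n = 0.75 × 0.6 × 430 × (0.707 × 6) = 820.8 N/mm → NOT adequate.

f_max ≈ 964 N/mm; NOT adequate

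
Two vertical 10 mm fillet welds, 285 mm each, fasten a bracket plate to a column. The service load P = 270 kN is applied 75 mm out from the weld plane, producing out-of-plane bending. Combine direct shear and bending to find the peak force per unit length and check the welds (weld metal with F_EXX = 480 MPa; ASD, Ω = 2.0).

L_w = 2 × 285 = 570 mm; section modulus (unit throat) S = 2 × L²/6 = 27080 mm².
Direct shear f_v = P/L_w = 270×10³/570 = 473.7 N/mm.
Moment M = P × e = 270×10³ × 75 = 20250000 N·mm; bending f_b = M/S = 747.9 N/mm.
f_max = √(f_v² + f_b²) = √(473.7² + 747.9²) = 885.3 N/mm.
r_n/Ω = (1/2.0) × 0.6 × 480 × (0.707 × 10) = 1018 N/mm → adequate.

f_max ≈ 885 N/mm; adequate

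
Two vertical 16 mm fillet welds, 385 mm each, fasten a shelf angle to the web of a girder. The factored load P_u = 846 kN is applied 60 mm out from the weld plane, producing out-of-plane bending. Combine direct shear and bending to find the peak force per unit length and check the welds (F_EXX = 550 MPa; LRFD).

L_w = 2 × 385 = 770 mm; section modulus (unit throat) S = 2 × L²/6 = 49410 mm².
Direct shear f_v = P/L_w = 846×10³/770 = 1099 N/mm.
Moment M = P × e = 846×10³ × 60 = 50760000 N·mm; bending f_b = M/S = 1027 N/mm.
f_max = √(f_v² + f_b²) = √(1099² + 1027²) = 1504 N/mm.
φr_n = 0.75 × 0.6 × 550 × (0.707 × 16) = 2800 N/mm → adequate.

f_max ≈ 1500 N/mm; adequate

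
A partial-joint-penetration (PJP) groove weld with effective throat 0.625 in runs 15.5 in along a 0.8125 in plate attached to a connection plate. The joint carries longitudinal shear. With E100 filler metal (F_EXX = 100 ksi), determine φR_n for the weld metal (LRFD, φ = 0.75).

Effective throat (given) t_e = 0.625 in.
A_we = 0.625 × 15.5 = 9.688 in².
F_nw = 0.6 F_EXX = 60 ksi.
φR_n = 0.75 × 60 × 9.688 = 435.9 kips.

φR_n ≈ 436 kips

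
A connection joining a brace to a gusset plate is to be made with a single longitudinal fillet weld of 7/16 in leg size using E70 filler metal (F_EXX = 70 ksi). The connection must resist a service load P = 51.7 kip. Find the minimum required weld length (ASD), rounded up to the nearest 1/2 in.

L = 8 in

Throat t_e = 0.707 × 0.4375 = 0.3093 in.
r_n/Ω = (0.6 × 70 × 0.3093) / 2.0 = 6.496 kip/in.
L_req = P / (r_n/Ω) = 51.7 / 6.496 = 7.959 in total.
Round up → use L = 8 in.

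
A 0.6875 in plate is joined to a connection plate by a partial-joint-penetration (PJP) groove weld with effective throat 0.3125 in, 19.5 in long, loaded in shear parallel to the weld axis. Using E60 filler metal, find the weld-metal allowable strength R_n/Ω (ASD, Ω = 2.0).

E60XX → F_EXX = 60 ksi.
Effective throat (given) t_e = 0.3125 in.
A_we = 0.3125 × 19.5 = 6.094 in².
F_nw = 0.6 F_EXX = 36 ksi.
R_n/Ω = (36 × 6.094) / 2.0 = 109.7 kip.

R_n/Ω ≈ 110 kip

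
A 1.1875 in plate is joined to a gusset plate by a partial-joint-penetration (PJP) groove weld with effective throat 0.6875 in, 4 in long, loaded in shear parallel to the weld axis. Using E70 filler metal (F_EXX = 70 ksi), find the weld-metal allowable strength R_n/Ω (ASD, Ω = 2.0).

Effective throat (given) t_e = 0.6875 in.
A_we = 0.6875 × 4 = 2.75 in².
F_nw = 0.6 F_EXX = 42 ksi.
R_n/Ω = (42 × 2.75) / 2.0 = 57.75 kip.

R_n/Ω ≈ 57.8 kip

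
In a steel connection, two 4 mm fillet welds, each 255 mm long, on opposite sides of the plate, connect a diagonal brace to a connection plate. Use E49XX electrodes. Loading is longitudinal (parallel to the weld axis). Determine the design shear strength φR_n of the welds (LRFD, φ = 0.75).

φR_n ≈ 318 kN

E49XX → F_EXX = 490 MPa.
Effective throat t_e = 0.707 × 4 = 2.828 mm.
Total length L = 510 mm; A_we = 2.828 × 510 = 1442 mm².
F_nw = 0.6 F_EXX = 0.6 × 490 = 294 MPa.
φR_n = 0.75 × 294 × 1442 × 10⁻³ = 318 kN.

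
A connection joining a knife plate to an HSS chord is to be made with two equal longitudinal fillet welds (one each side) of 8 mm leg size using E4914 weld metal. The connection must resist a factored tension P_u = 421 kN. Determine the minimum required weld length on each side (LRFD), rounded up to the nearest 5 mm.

E49XX → F_EXX = 490 MPa.
Throat t_e = 0.707 × 8 = 5.656 mm.
φr_n = 0.75 × 0.6 × 490 × 5.656 × 10⁻³ = 1.247 kN/mm.
L_req = P_u / φr_n = 421 / 1.247 = 337.6 mm total.
Per side: 337.6 / 2 = 168.8 mm.
Round up → use L = 170 mm on each side.

L = 170 mm on each side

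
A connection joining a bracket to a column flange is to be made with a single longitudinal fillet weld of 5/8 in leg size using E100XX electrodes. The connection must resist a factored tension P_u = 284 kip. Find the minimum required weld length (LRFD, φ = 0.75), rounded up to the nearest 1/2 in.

E100XX → F_EXX = 100 ksi.
Throat t_e = 0.707 × 0.625 = 0.4419 in.
φr_n = 0.75 × 0.6 × 100 × 0.4419 = 19.88 kip/in.
L_req = P_u / φr_n = 284 / 19.88 = 14.28 in total.
Round up → use L = 14.5 in.

L = 14.5 in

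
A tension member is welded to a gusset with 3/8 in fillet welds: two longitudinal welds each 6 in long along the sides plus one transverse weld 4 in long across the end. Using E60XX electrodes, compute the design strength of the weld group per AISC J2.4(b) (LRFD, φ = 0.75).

φR_n ≈ 116 kip

E60XX → F_EXX = 60 ksi.
t_e = 0.707 × 0.375 = 0.2651 in.
R_nwl = 0.6 × 60 × 0.2651 × 12 = 114.5 kip (longitudinal, 2 welds).
R_nwt = 0.6 × 60 × 0.2651 × 4 = 38.18 kip (transverse, base value).
(i) R_nwl + R_nwt = 152.7 kip; (ii) 0.85 R_nwl + 1.5 R_nwt = 154.6 kip.
R_n = max = 154.6 kip [governs: (ii)]; φR_n = 116 kip.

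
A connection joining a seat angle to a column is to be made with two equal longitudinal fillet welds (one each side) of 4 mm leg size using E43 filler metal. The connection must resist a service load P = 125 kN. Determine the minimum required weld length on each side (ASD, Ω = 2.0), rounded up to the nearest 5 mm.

E43XX → F_EXX = 430 MPa.
Throat t_e = 0.707 × 4 = 2.828 mm.
r_n/Ω = (0.6 × 430 × 2.828) / 2.0 = 364.8 N/mm = 0.3648 kN/mm.
L_req = P / (r_n/Ω) = 125 / 0.3648 = 342.6 mm total.
Per side: 342.6 / 2 = 171.3 mm.
Round up → use L = 175 mm on each side.

L = 175 mm on each side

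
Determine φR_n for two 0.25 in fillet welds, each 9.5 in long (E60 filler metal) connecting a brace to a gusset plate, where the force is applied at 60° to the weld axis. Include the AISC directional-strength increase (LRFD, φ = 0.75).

φR_n ≈ 127 kip

E60XX → F_EXX = 60 ksi.
t_e = 0.707 × 0.25 = 0.1767 in; A_we = 0.1767 × 19 = 3.358 in².
Directional factor: 1.0 + 0.5 sin^1.5(60°) = 1.403.
F_nw = 0.6 × 60 × 1.403 = 50.51 ksi.
φR_n = 0.75 × 50.51 × 3.358 = 127.2 kip.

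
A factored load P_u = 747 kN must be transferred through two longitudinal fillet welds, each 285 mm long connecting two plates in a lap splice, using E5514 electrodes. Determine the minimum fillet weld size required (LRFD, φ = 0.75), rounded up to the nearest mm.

w = 8 mm

E55XX → F_EXX = 550 MPa.
Total weld length L = 570 mm.
Required throat t_e = P_u / (φ × 0.6 F_EXX × L) = 747 / (0.75 × 0.6 × 550 × 570 × 10⁻³) = 5.295 mm.
Required leg w = t_e / 0.707 = 7.489 mm → use 8 mm.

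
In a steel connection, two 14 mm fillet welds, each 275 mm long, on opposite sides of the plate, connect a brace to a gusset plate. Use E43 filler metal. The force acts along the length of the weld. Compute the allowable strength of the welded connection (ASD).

R_n/Ω ≈ 702 kN

E43XX → F_EXX = 430 MPa.
Effective throat t_e = 0.707 × 14 = 9.898 mm.
Total length L = 550 mm; A_we = 9.898 × 550 = 5444 mm².
F_nw = 0.6 F_EXX = 0.6 × 430 = 258 MPa.
R_n = 258 × 5444 × 10⁻³ = 1405 kN; R_n/Ω = 1405/2.0 = 702.3 kN.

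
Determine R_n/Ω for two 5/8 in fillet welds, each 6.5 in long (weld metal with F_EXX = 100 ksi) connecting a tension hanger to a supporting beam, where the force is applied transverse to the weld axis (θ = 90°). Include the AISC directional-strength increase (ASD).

R_n/Ω ≈ 258 kip

t_e = 0.707 × 0.625 = 0.4419 in; A_we = 0.4419 × 13 = 5.744 in².
Directional factor: 1.0 + 0.5 sin^1.5(90°) = 1.5.
F_nw = 0.6 × 100 × 1.5 = 90 ksi.
R_n/Ω = (90 × 5.744) / 2.0 = 258.5 kip.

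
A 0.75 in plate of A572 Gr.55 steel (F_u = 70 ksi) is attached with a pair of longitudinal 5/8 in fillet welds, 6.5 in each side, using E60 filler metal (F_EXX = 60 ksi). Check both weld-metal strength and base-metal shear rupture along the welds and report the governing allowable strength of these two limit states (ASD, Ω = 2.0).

R_n/Ω ≈ 103 kip (weld metal governs)

t_e = 0.707 × 0.625 = 0.4419 in; L = 13 in.
Weld metal: R_n/Ω = (1/2.0) × 0.6 × 60 × 0.4419 × 13 = 103.4 kip.
Base metal (shear rupture): R_n/Ω = (1/2.0) × 0.6 × 70 × 0.75 × 13 = 204.8 kip.
Governing: weld metal.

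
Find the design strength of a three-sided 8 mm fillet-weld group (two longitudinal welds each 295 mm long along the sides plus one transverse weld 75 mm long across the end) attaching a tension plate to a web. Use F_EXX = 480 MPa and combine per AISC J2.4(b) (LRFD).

t_e = 0.707 × 8 = 5.656 mm.
R_nwl = 0.6 × 480 × 5.656 × 590 × 10⁻³ = 961.1 kN (longitudinal, 2 welds).
R_nwt = 0.6 × 480 × 5.656 × 75 × 10⁻³ = 122.2 kN (transverse, base value).
(i) R_nwl + R_nwt = 1083 kN; (ii) 0.85 R_nwl + 1.5 R_nwt = 1000 kN.
R_n = max = 1083 kN [governs: (i)]; φR_n = 812.4 kN.

φR_n ≈ 812 kN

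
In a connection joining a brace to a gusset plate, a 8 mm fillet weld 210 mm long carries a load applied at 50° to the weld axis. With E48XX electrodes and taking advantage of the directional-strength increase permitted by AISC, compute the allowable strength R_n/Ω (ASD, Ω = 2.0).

E48XX → F_EXX = 480 MPa.
t_e = 0.707 × 8 = 5.656 mm; A_we = 5.656 × 210 = 1188 mm².
Directional factor: 1.0 + 0.5 sin^1.5(50°) = 1.335.
F_nw = 0.6 × 480 × 1.335 = 384.5 MPa.
R_n/Ω = (384.5 × 1188) / 2.0 × 10⁻³ = 228.4 kN.

R_n/Ω ≈ 228 kN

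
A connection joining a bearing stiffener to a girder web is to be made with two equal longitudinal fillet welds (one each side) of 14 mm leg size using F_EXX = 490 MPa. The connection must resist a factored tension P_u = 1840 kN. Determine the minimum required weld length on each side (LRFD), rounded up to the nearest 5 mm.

L = 425 mm on each side

Throat t_e = 0.707 × 14 = 9.898 mm.
φr_n = 0.75 × 0.6 × 490 × 9.898 × 10⁻³ = 2.183 kN/mm.
L_req = P_u / φr_n = 1840 / 2.183 = 843.1 mm total.
Per side: 843.1 / 2 = 421.5 mm.
Round up → use L = 425 mm on each side.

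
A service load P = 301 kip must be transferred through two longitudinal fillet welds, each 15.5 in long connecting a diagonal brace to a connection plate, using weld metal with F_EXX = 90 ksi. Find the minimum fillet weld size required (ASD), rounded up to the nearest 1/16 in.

Total weld length L = 31 in.
Required throat t_e = P × Ω / (0.6 F_EXX × L) = 301 × 2.0 / (0.6 × 90 × 31) = 0.3596 in.
Required leg w = t_e / 0.707 = 0.5087 in → use 9/16 in.

w = 9/16 in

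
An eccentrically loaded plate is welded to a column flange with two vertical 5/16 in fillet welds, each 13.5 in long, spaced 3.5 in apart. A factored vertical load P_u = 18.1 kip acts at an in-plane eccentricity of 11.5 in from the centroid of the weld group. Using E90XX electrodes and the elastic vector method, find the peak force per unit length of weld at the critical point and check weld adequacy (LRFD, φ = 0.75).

f_max ≈ 3.18 kip/in; adequate

E90XX → F_EXX = 90 ksi.
Total weld length L_w = 27 in. Treat welds as unit-width lines.
Polar moment about centroid: J = 2[d³/12 + d(b/2)²] = 2[13.5³/12 + 13.5×1.75²] = 492.8 in³.
Direct shear f_v = P/L_w = 18.1 / 27 = 0.6704 kip/in (vertical).
Torsion M = P·e = 18.1 × 11.5 = 208.15 kip·in.
Critical point at (x, y) = (1.75, 6.75) from centroid. f_tx = M·y/J = 2.851 kip/in; f_ty = M·x/J = 0.7392 kip/in.
Resultant f_max = √[f_tx² + (f_v + f_ty)²] = √[2.851² + (0.6704 + 0.7392)²] = 3.181 kip/in.
Capacity per unit length: φr_n = 0.75 × 0.6 × 90 × (0.707 × 0.3125) = 8.948 kip/in.
3.181 ≤ 8.948 → adequate.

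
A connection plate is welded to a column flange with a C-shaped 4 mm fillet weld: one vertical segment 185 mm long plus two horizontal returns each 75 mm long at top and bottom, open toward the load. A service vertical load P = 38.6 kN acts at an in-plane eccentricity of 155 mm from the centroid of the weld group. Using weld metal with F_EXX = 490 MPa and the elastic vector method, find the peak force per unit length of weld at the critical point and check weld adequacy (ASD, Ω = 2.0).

f_max ≈ 401 N/mm; adequate

Total weld length L_w = 335 mm. Treat welds as unit-width lines.
Centroid: x̄ = 2×75×37.5 / 335 = 16.79 mm from the vertical weld.
Polar moment about centroid: J = I_x + I_y = [185³/12 + 2×75×92.5²] + [185×16.79² + 2(75³/12 + 75×20.71²)] = 1998000 mm³.
Direct shear f_v = P/L_w = 38.6×10³ / 335 = 115.2 N/mm (vertical).
Torsion M = P·e = 38.6×10³ × 155 = 5983000 N·mm.
Critical point at (x, y) = (58.21, 92.5) from centroid. f_tx = M·y/J = 277 N/mm; f_ty = M·x/J = 174.3 N/mm.
Resultant f_max = √[f_tx² + (f_v + f_ty)²] = √[277² + (115.2 + 174.3)²] = 400.7 N/mm.
Capacity per unit length: r_n/Ω = (1/2.0) × 0.6 × 490 × (0.707 × 4) = 415.7 N/mm.
400.7 ≤ 415.7 → adequate.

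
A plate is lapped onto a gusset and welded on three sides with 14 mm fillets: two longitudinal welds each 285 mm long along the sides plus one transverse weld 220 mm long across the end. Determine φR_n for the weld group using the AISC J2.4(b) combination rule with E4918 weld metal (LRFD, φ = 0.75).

φR_n ≈ 1780 kN

E49XX → F_EXX = 490 MPa.
t_e = 0.707 × 14 = 9.898 mm.
R_nwl = 0.6 × 490 × 9.898 × 570 × 10⁻³ = 1659 kN (longitudinal, 2 welds).
R_nwt = 0.6 × 490 × 9.898 × 220 × 10⁻³ = 640.2 kN (transverse, base value).
(i) R_nwl + R_nwt = 2299 kN; (ii) 0.85 R_nwl + 1.5 R_nwt = 2370 kN.
R_n = max = 2370 kN [governs: (ii)]; φR_n = 1778 kN.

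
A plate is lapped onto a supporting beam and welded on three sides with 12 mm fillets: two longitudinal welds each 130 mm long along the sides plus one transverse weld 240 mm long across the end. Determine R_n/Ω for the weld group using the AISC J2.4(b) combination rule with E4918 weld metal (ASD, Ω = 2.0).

R_n/Ω ≈ 725 kN

E49XX → F_EXX = 490 MPa.
t_e = 0.707 × 12 = 8.484 mm.
R_nwl = 0.6 × 490 × 8.484 × 260 × 10⁻³ = 648.5 kN (longitudinal, 2 welds).
R_nwt = 0.6 × 490 × 8.484 × 240 × 10⁻³ = 598.6 kN (transverse, base value).
(i) R_nwl + R_nwt = 1247 kN; (ii) 0.85 R_nwl + 1.5 R_nwt = 1449 kN.
R_n = max = 1449 kN [governs: (ii)]; R_n/Ω = 724.6 kN.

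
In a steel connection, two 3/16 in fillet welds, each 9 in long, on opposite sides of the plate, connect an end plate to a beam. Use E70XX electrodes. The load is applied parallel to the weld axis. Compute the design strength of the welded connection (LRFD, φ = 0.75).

φR_n ≈ 75.2 kip

E70XX → F_EXX = 70 ksi.
Effective throat t_e = 0.707 × 0.1875 = 0.1326 in.
Total length L = 18 in; A_we = 0.1326 × 18 = 2.386 in².
F_nw = 0.6 F_EXX = 0.6 × 70 = 42 ksi.
φR_n = 0.75 × 42 × 2.386 = 75.16 kip.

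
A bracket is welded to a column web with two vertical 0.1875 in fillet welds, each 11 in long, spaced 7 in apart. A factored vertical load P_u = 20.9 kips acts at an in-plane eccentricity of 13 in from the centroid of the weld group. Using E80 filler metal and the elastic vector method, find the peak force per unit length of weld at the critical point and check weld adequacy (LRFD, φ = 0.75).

f_max ≈ 4.19 kip/in; adequate

E80XX → F_EXX = 80 ksi.
Total weld length L_w = 22 in. Treat welds as unit-width lines.
Polar moment about centroid: J = 2[d³/12 + d(b/2)²] = 2[11³/12 + 11×3.5²] = 491.3 in³.
Direct shear f_v = P/L_w = 20.9 / 22 = 0.95 kip/in (vertical).
Torsion M = P·e = 20.9 × 13 = 271.7 kip·in.
Critical point at (x, y) = (3.5, 5.5) from centroid. f_tx = M·y/J = 3.041 kip/in; f_ty = M·x/J = 1.935 kip/in.
Resultant f_max = √[f_tx² + (f_v + f_ty)²] = √[3.041² + (0.95 + 1.935)²] = 4.192 kip/in.
Capacity per unit length: φr_n = 0.75 × 0.6 × 80 × (0.707 × 0.1875) = 4.772 kip/in.
4.192 ≤ 4.772 → adequate.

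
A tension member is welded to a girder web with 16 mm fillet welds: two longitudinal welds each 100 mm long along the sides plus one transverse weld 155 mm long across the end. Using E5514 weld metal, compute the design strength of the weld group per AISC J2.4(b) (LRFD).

φR_n ≈ 1130 kN

E55XX → F_EXX = 550 MPa.
t_e = 0.707 × 16 = 11.31 mm.
R_nwl = 0.6 × 550 × 11.31 × 200 × 10⁻³ = 746.6 kN (longitudinal, 2 welds).
R_nwt = 0.6 × 550 × 11.31 × 155 × 10⁻³ = 578.6 kN (transverse, base value).
(i) R_nwl + R_nwt = 1325 kN; (ii) 0.85 R_nwl + 1.5 R_nwt = 1503 kN.
R_n = max = 1503 kN [governs: (ii)]; φR_n = 1127 kN.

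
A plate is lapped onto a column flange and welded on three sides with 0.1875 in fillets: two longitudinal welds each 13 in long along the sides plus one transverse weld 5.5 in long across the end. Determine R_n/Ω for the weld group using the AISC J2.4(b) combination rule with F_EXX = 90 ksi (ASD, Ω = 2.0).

R_n/Ω ≈ 113 kips

t_e = 0.707 × 0.1875 = 0.1326 in.
R_nwl = 0.6 × 90 × 0.1326 × 26 = 186.1 kips (longitudinal, 2 welds).
R_nwt = 0.6 × 90 × 0.1326 × 5.5 = 39.37 kips (transverse, base value).
(i) R_nwl + R_nwt = 225.5 kips; (ii) 0.85 R_nwl + 1.5 R_nwt = 217.3 kips.
R_n = max = 225.5 kips [governs: (i)]; R_n/Ω = 112.7 kips.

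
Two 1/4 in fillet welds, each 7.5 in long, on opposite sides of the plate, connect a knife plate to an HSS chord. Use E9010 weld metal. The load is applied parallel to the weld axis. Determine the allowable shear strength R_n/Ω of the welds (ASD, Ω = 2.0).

R_n/Ω ≈ 71.6 kips

E90XX → F_EXX = 90 ksi.
Effective throat t_e = 0.707 × 0.25 = 0.1767 in.
Total length L = 15 in; A_we = 0.1767 × 15 = 2.651 in².
F_nw = 0.6 F_EXX = 0.6 × 90 = 54 ksi.
R_n = 54 × 2.651 = 143.2 kips; R_n/Ω = 143.2/2.0 = 71.58 kips.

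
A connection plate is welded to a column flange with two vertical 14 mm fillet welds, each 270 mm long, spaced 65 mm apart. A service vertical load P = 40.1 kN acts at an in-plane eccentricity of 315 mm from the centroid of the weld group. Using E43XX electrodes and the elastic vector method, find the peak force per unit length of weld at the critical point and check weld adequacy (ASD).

E43XX → F_EXX = 430 MPa.
Total weld length L_w = 540 mm. Treat welds as unit-width lines.
Polar moment about centroid: J = 2[d³/12 + d(b/2)²] = 2[270³/12 + 270×32.5²] = 3851000 mm³.
Direct shear f_v = P/L_w = 40.1×10³ / 540 = 74.26 N/mm (vertical).
Torsion M = P·e = 40.1×10³ × 315 = 12632000 N·mm.
Critical point at (x, y) = (32.5, 135) from centroid. f_tx = M·y/J = 442.8 N/mm; f_ty = M·x/J = 106.6 N/mm.
Resultant f_max = √[f_tx² + (f_v + f_ty)²] = √[442.8² + (74.26 + 106.6)²] = 478.3 N/mm.
Capacity per unit length: r_n/Ω = (1/2.0) × 0.6 × 430 × (0.707 × 14) = 1277 N/mm.
478.3 ≤ 1277 → adequate.

f_max ≈ 478 N/mm; adequate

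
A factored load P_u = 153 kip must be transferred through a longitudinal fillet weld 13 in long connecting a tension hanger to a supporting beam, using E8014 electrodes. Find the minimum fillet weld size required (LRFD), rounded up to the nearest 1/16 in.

E80XX → F_EXX = 80 ksi.
Total weld length L = 13 in.
Required throat t_e = P_u / (φ × 0.6 F_EXX × L) = 153 / (0.75 × 0.6 × 80 × 13) = 0.3269 in.
Required leg w = t_e / 0.707 = 0.4624 in → use 1/2 in.

w = 1/2 in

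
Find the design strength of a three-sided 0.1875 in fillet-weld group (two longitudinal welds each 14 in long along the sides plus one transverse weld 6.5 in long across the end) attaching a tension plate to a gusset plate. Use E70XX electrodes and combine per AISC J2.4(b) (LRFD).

E70XX → F_EXX = 70 ksi.
t_e = 0.707 × 0.1875 = 0.1326 in.
R_nwl = 0.6 × 70 × 0.1326 × 28 = 155.9 kip (longitudinal, 2 welds).
R_nwt = 0.6 × 70 × 0.1326 × 6.5 = 36.19 kip (transverse, base value).
(i) R_nwl + R_nwt = 192.1 kip; (ii) 0.85 R_nwl + 1.5 R_nwt = 186.8 kip.
R_n = max = 192.1 kip [governs: (i)]; φR_n = 144.1 kip.

φR_n ≈ 144 kip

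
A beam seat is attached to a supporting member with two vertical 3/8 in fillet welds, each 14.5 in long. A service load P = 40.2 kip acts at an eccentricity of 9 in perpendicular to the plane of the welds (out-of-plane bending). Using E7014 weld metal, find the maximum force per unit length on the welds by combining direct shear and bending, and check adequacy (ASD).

E70XX → F_EXX = 70 ksi.
L_w = 2 × 14.5 = 29 in; section modulus (unit throat) S = 2 × L²/6 = 70.08 in².
Direct shear f_v = P/L_w = 40.2/29 = 1.386 kip/in.
Moment M = P × e = 40.2 × 9 = 361.8 kip·in; bending f_b = M/S = 5.162 kip/in.
f_max = √(f_v² + f_b²) = √(1.386² + 5.162²) = 5.345 kip/in.
r_n/Ω = (1/2.0) × 0.6 × 70 × (0.707 × 0.375) = 5.568 kip/in → adequate.

f_max ≈ 5.35 kip/in; adequate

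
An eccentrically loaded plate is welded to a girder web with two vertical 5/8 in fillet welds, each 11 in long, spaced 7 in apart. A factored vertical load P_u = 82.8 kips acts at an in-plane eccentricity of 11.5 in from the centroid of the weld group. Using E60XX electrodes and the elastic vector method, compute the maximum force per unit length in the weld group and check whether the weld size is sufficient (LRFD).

E60XX → F_EXX = 60 ksi.
Total weld length L_w = 22 in. Treat welds as unit-width lines.
Polar moment about centroid: J = 2[d³/12 + d(b/2)²] = 2[11³/12 + 11×3.5²] = 491.3 in³.
Direct shear f_v = P/L_w = 82.8 / 22 = 3.764 kip/in (vertical).
Torsion M = P·e = 82.8 × 11.5 = 952.2 kip·in.
Critical point at (x, y) = (3.5, 5.5) from centroid. f_tx = M·y/J = 10.66 kip/in; f_ty = M·x/J = 6.783 kip/in.
Resultant f_max = √[f_tx² + (f_v + f_ty)²] = √[10.66² + (3.764 + 6.783)²] = 14.99 kip/in.
Capacity per unit length: φr_n = 0.75 × 0.6 × 60 × (0.707 × 0.625) = 11.93 kip/in.
14.99 > 11.93 → NOT adequate.

f_max ≈ 15 kip/in; NOT adequate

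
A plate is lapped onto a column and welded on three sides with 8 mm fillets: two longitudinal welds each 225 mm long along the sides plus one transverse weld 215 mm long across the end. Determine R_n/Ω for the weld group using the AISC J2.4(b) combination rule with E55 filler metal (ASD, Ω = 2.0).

R_n/Ω ≈ 658 kN

E55XX → F_EXX = 550 MPa.
t_e = 0.707 × 8 = 5.656 mm.
R_nwl = 0.6 × 550 × 5.656 × 450 × 10⁻³ = 839.9 kN (longitudinal, 2 welds).
R_nwt = 0.6 × 550 × 5.656 × 215 × 10⁻³ = 401.3 kN (transverse, base value).
(i) R_nwl + R_nwt = 1241 kN; (ii) 0.85 R_nwl + 1.5 R_nwt = 1316 kN.
R_n = max = 1316 kN [governs: (ii)]; R_n/Ω = 657.9 kN.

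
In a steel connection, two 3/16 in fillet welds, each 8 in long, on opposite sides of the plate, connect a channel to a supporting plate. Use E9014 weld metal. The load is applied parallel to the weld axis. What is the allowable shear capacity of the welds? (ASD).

R_n/Ω ≈ 57.3 kip

E90XX → F_EXX = 90 ksi.
Effective throat t_e = 0.707 × 0.1875 = 0.1326 in.
Total length L = 16 in; A_we = 0.1326 × 16 = 2.121 in².
F_nw = 0.6 F_EXX = 0.6 × 90 = 54 ksi.
R_n = 54 × 2.121 = 114.5 kip; R_n/Ω = 114.5/2.0 = 57.27 kip.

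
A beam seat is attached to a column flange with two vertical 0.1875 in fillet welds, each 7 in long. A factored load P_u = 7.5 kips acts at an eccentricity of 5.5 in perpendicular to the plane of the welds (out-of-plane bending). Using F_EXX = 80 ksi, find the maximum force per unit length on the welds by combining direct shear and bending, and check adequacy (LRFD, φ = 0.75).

f_max ≈ 2.58 kip/in; adequate

L_w = 2 × 7 = 14 in; section modulus (unit throat) S = 2 × L²/6 = 16.33 in².
Direct shear f_v = P/L_w = 7.5/14 = 0.5357 kip/in.
Moment M = P × e = 7.5 × 5.5 = 41.25 kip·in; bending f_b = M/S = 2.526 kip/in.
f_max = √(f_v² + f_b²) = √(0.5357² + 2.526²) = 2.582 kip/in.
φr_n = 0.75 × 0.6 × 80 × (0.707 × 0.1875) = 4.772 kip/in → adequate.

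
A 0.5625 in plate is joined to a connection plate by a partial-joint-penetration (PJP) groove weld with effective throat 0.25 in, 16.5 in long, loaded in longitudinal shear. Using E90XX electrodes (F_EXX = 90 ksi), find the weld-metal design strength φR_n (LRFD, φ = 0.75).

φR_n ≈ 167 kips

Effective throat (given) t_e = 0.25 in.
A_we = 0.25 × 16.5 = 4.125 in².
F_nw = 0.6 F_EXX = 54 ksi.
φR_n = 0.75 × 54 × 4.125 = 167.1 kips.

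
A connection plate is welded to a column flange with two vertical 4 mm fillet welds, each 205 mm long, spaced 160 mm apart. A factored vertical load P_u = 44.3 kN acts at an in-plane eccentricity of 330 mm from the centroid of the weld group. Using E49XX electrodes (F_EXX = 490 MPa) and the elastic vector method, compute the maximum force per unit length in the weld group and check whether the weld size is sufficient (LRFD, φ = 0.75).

Total weld length L_w = 410 mm. Treat welds as unit-width lines.
Polar moment about centroid: J = 2[d³/12 + d(b/2)²] = 2[205³/12 + 205×80²] = 4060000 mm³.
Direct shear f_v = P/L_w = 44.3×10³ / 410 = 108 N/mm (vertical).
Torsion M = P·e = 44.3×10³ × 330 = 14619000 N·mm.
Critical point at (x, y) = (80, 102.5) from centroid. f_tx = M·y/J = 369.1 N/mm; f_ty = M·x/J = 288.1 N/mm.
Resultant f_max = √[f_tx² + (f_v + f_ty)²] = √[369.1² + (108 + 288.1)²] = 541.4 N/mm.
Capacity per unit length: φr_n = 0.75 × 0.6 × 490 × (0.707 × 4) = 623.6 N/mm.
541.4 ≤ 623.6 → adequate.

f_max ≈ 541 N/mm; adequate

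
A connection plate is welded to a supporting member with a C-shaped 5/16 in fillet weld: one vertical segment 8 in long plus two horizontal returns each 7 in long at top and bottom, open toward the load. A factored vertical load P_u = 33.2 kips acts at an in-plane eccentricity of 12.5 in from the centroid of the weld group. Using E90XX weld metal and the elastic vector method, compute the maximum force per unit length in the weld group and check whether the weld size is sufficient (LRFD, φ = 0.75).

f_max ≈ 7.91 kip/in; adequate

E90XX → F_EXX = 90 ksi.
Total weld length L_w = 22 in. Treat welds as unit-width lines.
Centroid: x̄ = 2×7×3.5 / 22 = 2.227 in from the vertical weld.
Polar moment about centroid: J = I_x + I_y = [8³/12 + 2×7×4²] + [8×2.227² + 2(7³/12 + 7×1.273²)] = 386.2 in³.
Direct shear f_v = P/L_w = 33.2 / 22 = 1.509 kip/in (vertical).
Torsion M = P·e = 33.2 × 12.5 = 415 kip·in.
Critical point at (x, y) = (4.773, 4) from centroid. f_tx = M·y/J = 4.298 kip/in; f_ty = M·x/J = 5.129 kip/in.
Resultant f_max = √[f_tx² + (f_v + f_ty)²] = √[4.298² + (1.509 + 5.129)²] = 7.908 kip/in.
Capacity per unit length: φr_n = 0.75 × 0.6 × 90 × (0.707 × 0.3125) = 8.948 kip/in.
7.908 ≤ 8.948 → adequate.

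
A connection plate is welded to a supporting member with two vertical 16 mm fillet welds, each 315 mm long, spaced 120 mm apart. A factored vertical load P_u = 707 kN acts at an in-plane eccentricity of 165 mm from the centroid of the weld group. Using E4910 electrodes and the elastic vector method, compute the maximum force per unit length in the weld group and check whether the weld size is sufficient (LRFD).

E49XX → F_EXX = 490 MPa.
Total weld length L_w = 630 mm. Treat welds as unit-width lines.
Polar moment about centroid: J = 2[d³/12 + d(b/2)²] = 2[315³/12 + 315×60²] = 7477000 mm³.
Direct shear f_v = P/L_w = 707×10³ / 630 = 1122 N/mm (vertical).
Torsion M = P·e = 707×10³ × 165 = 116660000 N·mm.
Critical point at (x, y) = (60, 157.5) from centroid. f_tx = M·y/J = 2457 N/mm; f_ty = M·x/J = 936.1 N/mm.
Resultant f_max = √[f_tx² + (f_v + f_ty)²] = √[2457² + (1122 + 936.1)²] = 3205 N/mm.
Capacity per unit length: φr_n = 0.75 × 0.6 × 490 × (0.707 × 16) = 2494 N/mm.
3205 > 2494 → NOT adequate.

f_max ≈ 3210 N/mm; NOT adequate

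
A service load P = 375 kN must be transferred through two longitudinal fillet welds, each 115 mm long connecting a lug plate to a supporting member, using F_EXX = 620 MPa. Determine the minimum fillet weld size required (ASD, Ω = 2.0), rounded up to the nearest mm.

w = 13 mm

Total weld length L = 230 mm.
Required throat t_e = P × Ω / (0.6 F_EXX × L) = 375 × 2.0 / (0.6 × 620 × 230 × 10⁻³) = 8.766 mm.
Required leg w = t_e / 0.707 = 12.4 mm → use 13 mm.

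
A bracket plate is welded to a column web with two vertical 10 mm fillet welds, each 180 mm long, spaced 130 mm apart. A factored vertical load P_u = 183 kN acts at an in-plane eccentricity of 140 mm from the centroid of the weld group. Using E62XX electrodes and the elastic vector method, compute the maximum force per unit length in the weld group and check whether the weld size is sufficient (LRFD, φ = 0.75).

f_max ≈ 1500 N/mm; adequate

E62XX → F_EXX = 620 MPa.
Total weld length L_w = 360 mm. Treat welds as unit-width lines.
Polar moment about centroid: J = 2[d³/12 + d(b/2)²] = 2[180³/12 + 180×65²] = 2493000 mm³.
Direct shear f_v = P/L_w = 183×10³ / 360 = 508.3 N/mm (vertical).
Torsion M = P·e = 183×10³ × 140 = 25620000 N·mm.
Critical point at (x, y) = (65, 90) from centroid. f_tx = M·y/J = 924.9 N/mm; f_ty = M·x/J = 668 N/mm.
Resultant f_max = √[f_tx² + (f_v + f_ty)²] = √[924.9² + (508.3 + 668)²] = 1496 N/mm.
Capacity per unit length: φr_n = 0.75 × 0.6 × 620 × (0.707 × 10) = 1973 N/mm.
1496 ≤ 1973 → adequate.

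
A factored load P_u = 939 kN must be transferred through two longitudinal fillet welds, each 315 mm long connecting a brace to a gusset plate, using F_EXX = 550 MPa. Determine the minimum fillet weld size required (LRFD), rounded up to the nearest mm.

Total weld length L = 630 mm.
Required throat t_e = P_u / (φ × 0.6 F_EXX × L) = 939 / (0.75 × 0.6 × 550 × 630 × 10⁻³) = 6.022 mm.
Required leg w = t_e / 0.707 = 8.518 mm → use 9 mm.

w = 9 mm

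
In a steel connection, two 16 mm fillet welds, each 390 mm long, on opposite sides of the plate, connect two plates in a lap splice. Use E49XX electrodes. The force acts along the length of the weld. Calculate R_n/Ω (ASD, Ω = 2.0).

R_n/Ω ≈ 1300 kN

E49XX → F_EXX = 490 MPa.
Effective throat t_e = 0.707 × 16 = 11.31 mm.
Total length L = 780 mm; A_we = 11.31 × 780 = 8823 mm².
F_nw = 0.6 F_EXX = 0.6 × 490 = 294 MPa.
R_n = 294 × 8823 × 10⁻³ = 2594 kN; R_n/Ω = 2594/2.0 = 1297 kN.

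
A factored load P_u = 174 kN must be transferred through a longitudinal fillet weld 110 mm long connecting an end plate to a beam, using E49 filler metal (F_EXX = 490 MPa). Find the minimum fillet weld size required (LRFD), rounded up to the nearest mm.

Total weld length L = 110 mm.
Required throat t_e = P_u / (φ × 0.6 F_EXX × L) = 174 / (0.75 × 0.6 × 490 × 110 × 10⁻³) = 7.174 mm.
Required leg w = t_e / 0.707 = 10.15 mm → use 11 mm.

w = 11 mm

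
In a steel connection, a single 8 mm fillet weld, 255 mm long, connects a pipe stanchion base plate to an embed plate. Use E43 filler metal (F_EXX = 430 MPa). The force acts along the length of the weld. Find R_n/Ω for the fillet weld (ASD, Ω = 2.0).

R_n/Ω ≈ 186 kN

Effective throat t_e = 0.707 × 8 = 5.656 mm.
Total length L = 255 mm; A_we = 5.656 × 255 = 1442 mm².
F_nw = 0.6 F_EXX = 0.6 × 430 = 258 MPa.
R_n = 258 × 1442 × 10⁻³ = 372.1 kN; R_n/Ω = 372.1/2.0 = 186.1 kN.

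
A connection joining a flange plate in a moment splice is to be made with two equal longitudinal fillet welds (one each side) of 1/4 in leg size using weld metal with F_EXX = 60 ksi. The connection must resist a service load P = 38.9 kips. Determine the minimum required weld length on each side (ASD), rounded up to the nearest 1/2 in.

Throat t_e = 0.707 × 0.25 = 0.1767 in.
r_n/Ω = (0.6 × 60 × 0.1767) / 2.0 = 3.181 kip/in.
L_req = P / (r_n/Ω) = 38.9 / 3.181 = 12.23 in total.
Per side: 12.23 / 2 = 6.113 in.
Round up → use L = 6.5 in on each side.

L = 6.5 in on each side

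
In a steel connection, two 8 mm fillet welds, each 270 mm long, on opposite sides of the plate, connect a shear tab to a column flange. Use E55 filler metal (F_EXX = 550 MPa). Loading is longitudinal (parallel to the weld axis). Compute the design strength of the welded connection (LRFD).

φR_n ≈ 756 kN

Effective throat t_e = 0.707 × 8 = 5.656 mm.
Total length L = 540 mm; A_we = 5.656 × 540 = 3054 mm².
F_nw = 0.6 F_EXX = 0.6 × 550 = 330 MPa.
φR_n = 0.75 × 330 × 3054 × 10⁻³ = 755.9 kN.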